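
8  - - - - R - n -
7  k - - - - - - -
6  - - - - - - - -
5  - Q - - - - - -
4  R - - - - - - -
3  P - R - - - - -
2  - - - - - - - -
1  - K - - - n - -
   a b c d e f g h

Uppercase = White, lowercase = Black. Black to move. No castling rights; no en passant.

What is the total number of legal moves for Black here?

Black to move; king on a7.
In check: yes, from the white rook on a4.
Legal moves: none.
Count: 0.

0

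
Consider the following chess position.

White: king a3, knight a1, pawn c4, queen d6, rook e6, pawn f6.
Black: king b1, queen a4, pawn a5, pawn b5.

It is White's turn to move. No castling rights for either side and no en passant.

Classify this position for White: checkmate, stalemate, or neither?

White to move; white king on a3.
In check: yes, from the black queen on a4.
King squares — a2: attacked by Kb1; b2: attacked by Kb1; b3: attacked by Qa4; a4: attacked by Pb5; b4: attacked by Qa4.
Legal moves for White: none.
In check with no legal moves → checkmate.

checkmate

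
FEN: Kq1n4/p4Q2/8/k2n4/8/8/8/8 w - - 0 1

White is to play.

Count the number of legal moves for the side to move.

White to move; king on a8.
In check: yes, from the black queen on b8.
Legal moves: Kxb8.
Count: 1.

1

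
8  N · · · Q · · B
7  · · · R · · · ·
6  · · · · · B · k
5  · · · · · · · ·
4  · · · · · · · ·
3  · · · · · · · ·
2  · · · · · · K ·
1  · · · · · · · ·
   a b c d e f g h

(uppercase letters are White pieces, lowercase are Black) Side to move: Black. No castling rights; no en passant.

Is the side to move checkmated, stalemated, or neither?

Black to move; black king on h6.
In check: no.
King squares — g5: attacked by Bf6; h5: attacked by Qe8; g6: attacked by Qe8; g7: attacked by Bf6; h7: attacked by Rd7.
Legal moves for Black: none.
Not in check and no legal moves → stalemate.

stalemate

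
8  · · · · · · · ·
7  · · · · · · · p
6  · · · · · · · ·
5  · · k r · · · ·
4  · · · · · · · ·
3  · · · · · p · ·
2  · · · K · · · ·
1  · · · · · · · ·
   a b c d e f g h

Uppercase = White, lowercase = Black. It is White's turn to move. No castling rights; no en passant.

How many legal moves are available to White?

White to move; king on d2.
In check: yes, from the black rook on d5.
Legal moves: Ke3, Kc3, Kc2, Ke1, Kc1.
Count: 5.

5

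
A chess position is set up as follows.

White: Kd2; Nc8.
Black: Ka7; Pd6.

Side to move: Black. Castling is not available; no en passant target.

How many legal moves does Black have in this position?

4

Black to move; king on a7.
In check: yes, from the white knight on c8.
Legal moves: Kb8, Ka8, Kb7, Ka6.
Count: 4.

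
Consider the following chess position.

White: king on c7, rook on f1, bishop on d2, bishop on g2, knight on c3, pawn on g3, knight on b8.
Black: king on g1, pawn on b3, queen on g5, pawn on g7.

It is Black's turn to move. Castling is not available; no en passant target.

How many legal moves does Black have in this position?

2

Black to move; king on g1.
In check: yes, from the white rook on f1.
Legal moves: Kh2, Kxg2.
Count: 2.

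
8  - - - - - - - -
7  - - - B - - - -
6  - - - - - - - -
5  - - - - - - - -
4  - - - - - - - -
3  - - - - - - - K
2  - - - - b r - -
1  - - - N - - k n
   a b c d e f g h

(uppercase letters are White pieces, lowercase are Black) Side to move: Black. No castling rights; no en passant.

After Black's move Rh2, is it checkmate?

yes

After Rh2: white king on h3; in check: yes, from the black rook on h2.
King squares — g2: attacked by Kg1; h2: attacked by Kg1; g3: attacked by Nh1; g4: attacked by Be2; h4: attacked by Rh2.
White has no legal moves → checkmate.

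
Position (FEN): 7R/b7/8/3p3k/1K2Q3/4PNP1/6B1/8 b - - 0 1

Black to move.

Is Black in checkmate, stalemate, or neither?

Black to move; black king on h5.
In check: yes, from the white rook on h8.
King squares — g4: attacked by Qe4; h4: attacked by Nf3; g5: attacked by Nf3; g6: attacked by Qe4; h6: attacked by Rh8.
Legal moves for Black: none.
In check with no legal moves → checkmate.

checkmate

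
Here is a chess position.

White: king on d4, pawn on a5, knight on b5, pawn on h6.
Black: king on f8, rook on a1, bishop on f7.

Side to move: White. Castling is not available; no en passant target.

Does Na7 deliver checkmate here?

no

After Na7: black king on f8; in check: no.
Black is not in check, so this cannot be checkmate.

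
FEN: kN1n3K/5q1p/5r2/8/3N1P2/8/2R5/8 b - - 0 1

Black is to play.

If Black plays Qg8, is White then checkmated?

After Qg8: white king on h8; in check: yes, from the black queen on g8.
White has 1 legal reply: Kxg8.
In check but a legal move exists → not checkmate.

no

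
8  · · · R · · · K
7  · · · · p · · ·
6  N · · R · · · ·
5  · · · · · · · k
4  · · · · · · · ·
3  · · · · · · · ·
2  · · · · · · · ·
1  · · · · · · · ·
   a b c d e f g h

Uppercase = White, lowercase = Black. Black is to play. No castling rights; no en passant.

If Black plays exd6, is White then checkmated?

no

After exd6: white king on h8; in check: no.
White is not in check, so this cannot be checkmate.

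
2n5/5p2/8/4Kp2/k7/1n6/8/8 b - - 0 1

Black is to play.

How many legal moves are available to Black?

16

Black to move; king on a4.
In check: no.
Legal moves: Ne7, Na7, Nd6, Nb6, Kb5, Ka5, Kb4, Ka3, Nc5, Na5, Nd4, Nd2, Nc1, Na1, f6+, f4.
Count: 16.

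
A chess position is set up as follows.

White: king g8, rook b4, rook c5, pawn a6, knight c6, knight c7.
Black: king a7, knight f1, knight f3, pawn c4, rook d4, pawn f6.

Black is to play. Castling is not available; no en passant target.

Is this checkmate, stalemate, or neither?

Black to move; black king on a7.
In check: yes, from the white knight on c6.
King squares — a6: attacked by Nc7; b6: attacked by Rb4; b7: attacked by Rb4; a8: attacked by Nc7; b8: attacked by Rb4.
Legal moves for Black: none.
In check with no legal moves → checkmate.

checkmate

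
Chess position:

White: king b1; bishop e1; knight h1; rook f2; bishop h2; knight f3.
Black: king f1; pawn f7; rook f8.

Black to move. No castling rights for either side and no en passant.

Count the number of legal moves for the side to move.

0

Black to move; king on f1.
In check: yes, from the white rook on f2.
Legal moves: none.
Count: 0.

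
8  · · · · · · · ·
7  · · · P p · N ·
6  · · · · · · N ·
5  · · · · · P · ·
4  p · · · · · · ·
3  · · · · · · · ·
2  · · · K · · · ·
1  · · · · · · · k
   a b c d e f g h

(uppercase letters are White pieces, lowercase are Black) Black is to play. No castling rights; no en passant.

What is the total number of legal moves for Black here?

6

Black to move; king on h1.
In check: no.
Legal moves: Kh2, Kg2, Kg1, e6, a3, e5.
Count: 6.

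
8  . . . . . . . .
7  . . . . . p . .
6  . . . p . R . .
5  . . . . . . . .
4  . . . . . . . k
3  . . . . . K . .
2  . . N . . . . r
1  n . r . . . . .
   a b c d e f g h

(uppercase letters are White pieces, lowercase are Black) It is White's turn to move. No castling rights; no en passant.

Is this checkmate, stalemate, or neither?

White to move; white king on f3.
In check: no.
Legal moves for White: Rxf7, Rh6+, Rg6, Re6, Rxd6, Rf5, Rf4+, Kf4, Ke4, Ke3, Nd4, Nb4, Ne3, Na3, Ne1, Nxa1.
White has 16 legal moves and is not in check → neither.

neither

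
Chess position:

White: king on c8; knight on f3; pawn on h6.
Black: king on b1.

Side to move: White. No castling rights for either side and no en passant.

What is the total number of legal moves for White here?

14

White to move; king on c8.
In check: no.
Legal moves: Kd8, Kb8, Kd7, Kc7, Kb7, Ng5, Ne5, Nh4, Nd4, Nh2, Nd2+, Ng1, Ne1, h7.
Count: 14.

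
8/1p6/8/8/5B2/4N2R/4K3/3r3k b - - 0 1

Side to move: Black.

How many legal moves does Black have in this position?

Black to move; king on h1.
In check: yes, from the white rook on h3.
Legal moves: Kg1.
Count: 1.

1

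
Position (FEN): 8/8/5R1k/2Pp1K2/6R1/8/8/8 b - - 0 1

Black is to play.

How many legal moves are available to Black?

2

Black to move; king on h6.
In check: yes, from the white rook on f6.
Legal moves: Kh7, Kh5.
Count: 2.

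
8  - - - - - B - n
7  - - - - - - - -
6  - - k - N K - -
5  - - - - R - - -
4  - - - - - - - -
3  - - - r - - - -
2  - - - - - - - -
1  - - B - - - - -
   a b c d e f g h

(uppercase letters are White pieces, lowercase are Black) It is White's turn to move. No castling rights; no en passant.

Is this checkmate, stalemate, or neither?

neither

White to move; white king on f6.
In check: no.
Legal moves for White include: Bg7, Be7, Bfh6, Bd6, Bc5, Bb4, Bfa3, Kg7, Ke7, Kg5, Kf5, Nd8+, Ng7, Nc7, Ng5, Nc5, Nf4, Nd4+, ... (list truncated; more exist).
White has legal moves and is not in check → neither.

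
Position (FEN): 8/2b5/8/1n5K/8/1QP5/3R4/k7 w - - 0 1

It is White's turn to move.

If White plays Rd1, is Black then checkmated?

yes

After Rd1: black king on a1; in check: yes, from the white rook on d1.
King squares — b1: attacked by Rd1; a2: attacked by Qb3; b2: attacked by Qb3.
Black has no legal moves → checkmate.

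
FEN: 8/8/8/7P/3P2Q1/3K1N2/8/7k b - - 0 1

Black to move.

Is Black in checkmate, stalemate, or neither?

stalemate

Black to move; black king on h1.
In check: no.
King squares — g1: attacked by Nf3; g2: attacked by Qg4; h2: attacked by Nf3.
Legal moves for Black: none.
Not in check and no legal moves → stalemate.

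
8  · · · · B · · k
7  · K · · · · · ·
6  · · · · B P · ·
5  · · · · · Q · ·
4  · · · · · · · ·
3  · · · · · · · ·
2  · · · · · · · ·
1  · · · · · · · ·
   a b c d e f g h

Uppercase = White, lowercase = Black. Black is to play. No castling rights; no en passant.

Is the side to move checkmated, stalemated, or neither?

stalemate

Black to move; black king on h8.
In check: no.
King squares — g7: attacked by Pf6; h7: attacked by Qf5; g8: attacked by Be6.
Legal moves for Black: none.
Not in check and no legal moves → stalemate.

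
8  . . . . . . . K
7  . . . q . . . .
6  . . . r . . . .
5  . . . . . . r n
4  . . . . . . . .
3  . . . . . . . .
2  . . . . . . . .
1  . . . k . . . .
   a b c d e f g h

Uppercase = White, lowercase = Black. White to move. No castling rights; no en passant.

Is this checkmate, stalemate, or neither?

White to move; white king on h8.
In check: no.
King squares — g7: attacked by Rg5; h7: attacked by Qd7; g8: attacked by Rg5.
Legal moves for White: none.
Not in check and no legal moves → stalemate.

stalemate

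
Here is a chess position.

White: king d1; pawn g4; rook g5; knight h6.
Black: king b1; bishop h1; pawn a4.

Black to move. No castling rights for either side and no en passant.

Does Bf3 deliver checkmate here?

After Bf3: white king on d1; in check: yes, from the black bishop on f3.
White has 2 legal replies: Kd2, Ke1.
In check but a legal move exists → not checkmate.

no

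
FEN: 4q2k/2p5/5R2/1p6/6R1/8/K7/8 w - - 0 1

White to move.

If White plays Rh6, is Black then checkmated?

After Rh6: black king on h8; in check: yes, from the white rook on h6.
King squares — g7: attacked by Rg4; h7: attacked by Rh6; g8: attacked by Rg4.
Black has no legal moves → checkmate.

yes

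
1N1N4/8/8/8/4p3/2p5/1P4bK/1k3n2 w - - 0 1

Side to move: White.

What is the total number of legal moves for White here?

2

White to move; king on h2.
In check: yes, from the black knight on f1.
Legal moves: Kxg2, Kg1.
Count: 2.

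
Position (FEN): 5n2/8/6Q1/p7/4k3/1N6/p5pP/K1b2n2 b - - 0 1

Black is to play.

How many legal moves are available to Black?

Black to move; king on e4.
In check: yes, from the white queen on g6.
Legal moves: Ke5, Kd5, Kf4, Kf3, Ke3, Nxg6.
Count: 6.

6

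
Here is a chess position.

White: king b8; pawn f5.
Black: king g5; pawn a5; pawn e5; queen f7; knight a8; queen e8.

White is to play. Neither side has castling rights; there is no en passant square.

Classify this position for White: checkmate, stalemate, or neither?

White to move; white king on b8.
In check: yes, from the black queen on e8.
King squares — a7: attacked by Qf7; b7: attacked by Qf7; c7: attacked by Qf7; a8: attacked by Qe8; c8: attacked by Qe8.
Legal moves for White: none.
In check with no legal moves → checkmate.

checkmate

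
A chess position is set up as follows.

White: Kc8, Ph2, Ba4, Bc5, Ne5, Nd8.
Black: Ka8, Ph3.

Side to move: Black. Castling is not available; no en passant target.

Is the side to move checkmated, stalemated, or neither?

Black to move; black king on a8.
In check: no.
King squares — a7: attacked by Bc5; b7: attacked by Kc8; b8: attacked by Kc8.
Legal moves for Black: none.
Not in check and no legal moves → stalemate.

stalemate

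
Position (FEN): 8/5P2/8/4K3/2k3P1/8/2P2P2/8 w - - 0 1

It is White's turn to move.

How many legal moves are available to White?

14

White to move; king on e5.
In check: no.
Legal moves: Kf6, Ke6, Kd6, Kf5, Kf4, Ke4, f8=Q, f8=R, f8=B, f8=N, g5, f3, c3, f4.
Count: 14.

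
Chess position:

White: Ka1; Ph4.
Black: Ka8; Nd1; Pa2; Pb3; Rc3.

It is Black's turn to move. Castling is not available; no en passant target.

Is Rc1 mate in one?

After Rc1: white king on a1; in check: yes, from the black rook on c1.
King squares — b1: attacked by Rc1; a2: attacked by Pb3; b2: attacked by Nd1.
White has no legal moves → checkmate.

yes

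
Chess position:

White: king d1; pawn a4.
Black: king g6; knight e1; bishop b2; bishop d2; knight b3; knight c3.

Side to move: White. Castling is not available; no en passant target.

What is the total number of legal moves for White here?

0

White to move; king on d1.
In check: yes, from the black knight on c3.
Legal moves: none.
Count: 0.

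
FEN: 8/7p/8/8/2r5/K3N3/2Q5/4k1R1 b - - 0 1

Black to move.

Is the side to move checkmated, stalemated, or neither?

Black to move; black king on e1.
In check: yes, from the white rook on g1.
King squares — d1: attacked by Rg1; f1: attacked by Rg1; d2: attacked by Qc2; e2: attacked by Qc2; f2: attacked by Qc2.
Legal moves for Black: none.
In check with no legal moves → checkmate.

checkmate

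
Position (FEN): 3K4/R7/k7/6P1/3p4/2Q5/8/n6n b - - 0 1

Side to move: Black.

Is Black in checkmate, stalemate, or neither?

Black to move; black king on a6.
In check: yes, from the white rook on a7.
King squares — a5: attacked by Qc3; b5: available; b6: available; a7: available; b7: attacked by Ra7.
Legal moves for Black: Kxa7, Kb6, Kb5.
Black is in check but has 3 legal moves → neither.

neither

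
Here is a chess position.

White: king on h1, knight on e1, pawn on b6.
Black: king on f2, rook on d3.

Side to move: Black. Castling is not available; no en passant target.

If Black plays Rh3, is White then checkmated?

After Rh3: white king on h1; in check: yes, from the black rook on h3.
King squares — g1: attacked by Kf2; g2: attacked by Kf2; h2: attacked by Rh3.
White has no legal moves → checkmate.

yes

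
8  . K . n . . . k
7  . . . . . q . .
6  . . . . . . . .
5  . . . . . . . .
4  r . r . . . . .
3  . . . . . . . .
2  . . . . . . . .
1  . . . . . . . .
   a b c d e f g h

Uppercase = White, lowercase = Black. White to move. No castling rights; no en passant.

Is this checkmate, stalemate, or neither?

White to move; white king on b8.
In check: no.
King squares — a7: attacked by Ra4; b7: attacked by Qf7; c7: attacked by Rc4; a8: attacked by Ra4; c8: attacked by Rc4.
Legal moves for White: none.
Not in check and no legal moves → stalemate.

stalemate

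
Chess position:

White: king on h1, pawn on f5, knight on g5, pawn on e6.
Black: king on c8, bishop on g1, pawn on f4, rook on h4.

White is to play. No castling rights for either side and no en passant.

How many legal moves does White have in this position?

3

White to move; king on h1.
In check: yes, from the black rook on h4.
Legal moves: Kg2, Kxg1, Nh3.
Count: 3.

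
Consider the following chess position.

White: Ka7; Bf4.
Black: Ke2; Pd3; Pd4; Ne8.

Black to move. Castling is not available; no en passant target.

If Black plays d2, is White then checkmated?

After d2: white king on a7; in check: no.
White is not in check, so this cannot be checkmate.

no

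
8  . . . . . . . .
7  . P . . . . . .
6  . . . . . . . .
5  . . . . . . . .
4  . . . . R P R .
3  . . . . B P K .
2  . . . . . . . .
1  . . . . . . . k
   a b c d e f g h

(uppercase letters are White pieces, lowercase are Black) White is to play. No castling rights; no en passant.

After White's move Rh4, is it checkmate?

After Rh4: black king on h1; in check: yes, from the white rook on h4.
King squares — g1: attacked by Be3; g2: attacked by Kg3; h2: attacked by Kg3.
Black has no legal moves → checkmate.

yes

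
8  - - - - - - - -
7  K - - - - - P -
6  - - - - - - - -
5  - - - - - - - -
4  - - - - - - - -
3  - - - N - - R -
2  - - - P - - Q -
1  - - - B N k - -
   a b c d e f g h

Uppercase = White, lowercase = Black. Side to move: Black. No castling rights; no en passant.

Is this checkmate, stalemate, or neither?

Black to move; black king on f1.
In check: yes, from the white queen on g2.
King squares — e1: attacked by Nd3; g1: attacked by Qg2; e2: attacked by Bd1; f2: attacked by Qg2; g2: attacked by Ne1.
Legal moves for Black: none.
In check with no legal moves → checkmate.

checkmate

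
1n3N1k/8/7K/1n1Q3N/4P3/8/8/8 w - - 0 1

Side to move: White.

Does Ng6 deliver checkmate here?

yes

After Ng6: black king on h8; in check: yes, from the white knight on g6.
King squares — g7: attacked by Nh5; h7: attacked by Kh6; g8: attacked by Qd5.
Black has no legal moves → checkmate.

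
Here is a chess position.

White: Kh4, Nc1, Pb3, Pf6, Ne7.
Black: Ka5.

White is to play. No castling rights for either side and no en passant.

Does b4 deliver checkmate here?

After b4: black king on a5; in check: yes, from the white pawn on b4.
Black has 5 legal replies: Kb6, Ka6, Kb5, Kxb4, Ka4.
In check but a legal move exists → not checkmate.

no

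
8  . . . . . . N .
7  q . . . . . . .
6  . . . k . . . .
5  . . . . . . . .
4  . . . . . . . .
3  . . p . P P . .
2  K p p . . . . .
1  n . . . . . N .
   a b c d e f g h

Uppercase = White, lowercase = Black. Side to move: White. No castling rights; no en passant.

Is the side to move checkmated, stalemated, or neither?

White to move; white king on a2.
In check: yes, from the black queen on a7.
King squares — a1: attacked by Pb2; b1: attacked by Pc2; b2: attacked by Pc3; a3: attacked by Qa7; b3: attacked by Na1.
Legal moves for White: none.
In check with no legal moves → checkmate.

checkmate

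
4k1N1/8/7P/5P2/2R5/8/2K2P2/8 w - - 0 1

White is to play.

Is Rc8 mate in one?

After Rc8: black king on e8; in check: yes, from the white rook on c8.
Black has 2 legal replies: Kf7, Kd7.
In check but a legal move exists → not checkmate.

no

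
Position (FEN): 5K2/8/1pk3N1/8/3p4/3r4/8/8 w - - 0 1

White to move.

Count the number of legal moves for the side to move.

10

White to move; king on f8.
In check: no.
Legal moves: Kg8, Ke8, Kg7, Kf7, Ke7, Nh8, Ne7+, Ne5+, Nh4, Nf4.
Count: 10.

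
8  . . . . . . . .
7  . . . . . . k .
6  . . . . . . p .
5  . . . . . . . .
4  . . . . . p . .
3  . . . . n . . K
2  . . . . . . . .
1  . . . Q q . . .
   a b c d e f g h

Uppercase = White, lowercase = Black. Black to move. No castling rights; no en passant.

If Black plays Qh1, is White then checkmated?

no

After Qh1: white king on h3; in check: yes, from the black queen on h1.
White has 1 legal reply: Qxh1.
In check but a legal move exists → not checkmate.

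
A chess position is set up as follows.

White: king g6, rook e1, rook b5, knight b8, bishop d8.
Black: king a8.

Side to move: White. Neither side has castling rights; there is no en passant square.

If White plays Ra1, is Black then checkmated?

After Ra1: black king on a8; in check: yes, from the white rook on a1.
King squares — a7: attacked by Ra1; b7: attacked by Rb5; b8: attacked by Rb5.
Black has no legal moves → checkmate.

yes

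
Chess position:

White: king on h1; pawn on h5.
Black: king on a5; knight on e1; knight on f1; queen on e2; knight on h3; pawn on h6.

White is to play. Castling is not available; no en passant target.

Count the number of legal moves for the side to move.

0

White to move; king on h1.
In check: no.
Legal moves: none.
Count: 0.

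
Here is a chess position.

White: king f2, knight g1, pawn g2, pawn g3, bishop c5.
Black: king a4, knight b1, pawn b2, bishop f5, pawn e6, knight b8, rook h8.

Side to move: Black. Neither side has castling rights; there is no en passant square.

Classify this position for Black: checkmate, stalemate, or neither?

neither

Black to move; black king on a4.
In check: no.
Legal moves for Black include: Rg8, Rf8, Re8, Rd8, Rc8, Rh7, Rh6, Rh5, Rh4, Rh3, Rh2, Rh1, Nd7, Nc6, Na6, Bh7, Bg6, Bg4, ... (list truncated; more exist).
Black has legal moves and is not in check → neither.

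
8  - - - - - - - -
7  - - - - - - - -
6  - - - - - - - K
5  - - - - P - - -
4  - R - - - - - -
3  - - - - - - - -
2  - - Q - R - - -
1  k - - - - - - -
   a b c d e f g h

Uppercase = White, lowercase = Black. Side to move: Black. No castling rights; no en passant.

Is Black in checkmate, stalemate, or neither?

Black to move; black king on a1.
In check: no.
King squares — b1: attacked by Qc2; a2: attacked by Qc2; b2: attacked by Qc2.
Legal moves for Black: none.
Not in check and no legal moves → stalemate.

stalemate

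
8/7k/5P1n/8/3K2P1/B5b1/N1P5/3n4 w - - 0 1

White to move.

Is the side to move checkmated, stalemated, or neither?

White to move; white king on d4.
In check: no.
Legal moves for White include: Kd5, Kc5, Ke4, Kc4, Kd3, Bf8, Be7, Bd6, Bc5, Bb4, Bb2, Bc1, Nb4, Nc3, Nc1, f7, g5, c3, ... (list truncated; more exist).
White has legal moves and is not in check → neither.

neither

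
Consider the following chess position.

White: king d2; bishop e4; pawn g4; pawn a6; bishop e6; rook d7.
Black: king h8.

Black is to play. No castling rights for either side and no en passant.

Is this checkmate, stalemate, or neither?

stalemate

Black to move; black king on h8.
In check: no.
King squares — g7: attacked by Rd7; h7: attacked by Be4; g8: attacked by Be6.
Legal moves for Black: none.
Not in check and no legal moves → stalemate.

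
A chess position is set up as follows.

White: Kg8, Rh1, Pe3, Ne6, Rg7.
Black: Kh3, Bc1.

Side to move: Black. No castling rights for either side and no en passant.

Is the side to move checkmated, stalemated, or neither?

Black to move; black king on h3.
In check: yes, from the white rook on h1.
King squares — g2: attacked by Rg7; h2: attacked by Rh1; g3: attacked by Rg7; g4: attacked by Rg7; h4: attacked by Rh1.
Legal moves for Black: none.
In check with no legal moves → checkmate.

checkmate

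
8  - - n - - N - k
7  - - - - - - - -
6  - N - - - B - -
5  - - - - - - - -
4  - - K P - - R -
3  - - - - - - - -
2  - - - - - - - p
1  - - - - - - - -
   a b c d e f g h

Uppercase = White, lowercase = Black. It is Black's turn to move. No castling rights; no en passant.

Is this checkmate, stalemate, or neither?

Black to move; black king on h8.
In check: yes, from the white bishop on f6.
King squares — g7: attacked by Rg4; h7: attacked by Nf8; g8: attacked by Rg4.
Legal moves for Black: none.
In check with no legal moves → checkmate.

checkmate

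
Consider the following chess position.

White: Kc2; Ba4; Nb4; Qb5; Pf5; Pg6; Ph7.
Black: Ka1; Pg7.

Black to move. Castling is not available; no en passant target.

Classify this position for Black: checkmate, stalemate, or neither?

Black to move; black king on a1.
In check: no.
King squares — b1: attacked by Kc2; a2: attacked by Nb4; b2: attacked by Kc2.
Legal moves for Black: none.
Not in check and no legal moves → stalemate.

stalemate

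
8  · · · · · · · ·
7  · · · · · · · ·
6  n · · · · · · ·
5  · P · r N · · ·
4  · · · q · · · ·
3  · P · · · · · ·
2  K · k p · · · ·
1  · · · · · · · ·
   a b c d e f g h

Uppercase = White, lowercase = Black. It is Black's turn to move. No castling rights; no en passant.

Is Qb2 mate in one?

After Qb2: white king on a2; in check: yes, from the black queen on b2.
King squares — a1: attacked by Qb2; b1: attacked by Qb2; b2: attacked by Kc2; a3: attacked by Qb2; b3: own pawn.
White has no legal moves → checkmate.

yes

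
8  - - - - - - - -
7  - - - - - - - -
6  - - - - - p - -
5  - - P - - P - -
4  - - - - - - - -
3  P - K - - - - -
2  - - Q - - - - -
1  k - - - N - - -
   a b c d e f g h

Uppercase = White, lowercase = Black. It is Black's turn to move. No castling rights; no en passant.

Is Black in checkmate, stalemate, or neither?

stalemate

Black to move; black king on a1.
In check: no.
King squares — b1: attacked by Qc2; a2: attacked by Qc2; b2: attacked by Qc2.
Legal moves for Black: none.
Not in check and no legal moves → stalemate.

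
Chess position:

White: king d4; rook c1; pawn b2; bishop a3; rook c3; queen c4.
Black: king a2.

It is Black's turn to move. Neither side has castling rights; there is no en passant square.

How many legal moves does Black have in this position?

0

Black to move; king on a2.
In check: yes, from the white queen on c4.
Legal moves: none.
Count: 0.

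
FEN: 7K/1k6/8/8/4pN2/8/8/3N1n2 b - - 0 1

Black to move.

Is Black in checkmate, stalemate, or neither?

Black to move; black king on b7.
In check: no.
Legal moves for Black: Kc8, Kb8, Ka8, Kc7, Ka7, Kc6, Kb6, Ka6, Ng3, Ne3, Nh2, Nd2, e3.
Black has 13 legal moves and is not in check → neither.

neither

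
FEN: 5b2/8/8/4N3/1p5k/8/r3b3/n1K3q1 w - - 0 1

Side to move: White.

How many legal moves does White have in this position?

0

White to move; king on c1.
In check: yes, from the black queen on g1.
Legal moves: none.
Count: 0.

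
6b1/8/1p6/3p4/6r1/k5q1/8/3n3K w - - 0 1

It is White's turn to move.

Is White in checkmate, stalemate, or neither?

stalemate

White to move; white king on h1.
In check: no.
King squares — g1: attacked by Qg3; g2: attacked by Qg3; h2: attacked by Qg3.
Legal moves for White: none.
Not in check and no legal moves → stalemate.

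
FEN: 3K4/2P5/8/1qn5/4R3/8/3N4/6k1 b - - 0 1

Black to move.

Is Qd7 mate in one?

yes

After Qd7: white king on d8; in check: yes, from the black queen on d7.
King squares — c7: own pawn; d7: attacked by Nc5; e7: attacked by Qd7; c8: attacked by Qd7; e8: attacked by Qd7.
White has no legal moves → checkmate.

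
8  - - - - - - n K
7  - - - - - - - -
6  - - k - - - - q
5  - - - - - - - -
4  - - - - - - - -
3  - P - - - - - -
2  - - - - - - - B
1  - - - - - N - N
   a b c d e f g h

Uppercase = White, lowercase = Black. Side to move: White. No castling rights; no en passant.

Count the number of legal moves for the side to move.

White to move; king on h8.
In check: yes, from the black queen on h6.
Legal moves: Kxg8.
Count: 1.

1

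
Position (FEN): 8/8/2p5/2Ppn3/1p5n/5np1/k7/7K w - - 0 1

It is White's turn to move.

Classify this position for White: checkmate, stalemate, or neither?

White to move; white king on h1.
In check: no.
King squares — g1: attacked by Nf3; g2: attacked by Nh4; h2: attacked by Nf3.
Legal moves for White: none.
Not in check and no legal moves → stalemate.

stalemate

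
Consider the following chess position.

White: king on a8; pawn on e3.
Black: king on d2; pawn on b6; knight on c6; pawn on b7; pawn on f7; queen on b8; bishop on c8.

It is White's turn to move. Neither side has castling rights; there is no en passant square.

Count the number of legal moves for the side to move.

0

White to move; king on a8.
In check: yes, from the black queen on b8.
Legal moves: none.
Count: 0.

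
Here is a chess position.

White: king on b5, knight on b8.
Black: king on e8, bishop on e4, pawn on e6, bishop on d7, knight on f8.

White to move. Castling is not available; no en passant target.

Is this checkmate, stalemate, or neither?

White to move; white king on b5.
In check: yes, from the black bishop on d7.
Legal moves for White: Kb6, Ka6, Kc5, Ka5, Kc4, Kb4, Nxd7, Nc6.
White is in check but has 8 legal moves → neither.

neither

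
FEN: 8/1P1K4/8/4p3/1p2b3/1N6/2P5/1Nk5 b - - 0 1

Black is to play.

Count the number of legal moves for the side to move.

Black to move; king on c1.
In check: yes, from the white knight on b3.
Legal moves: Kxc2, Kb2, Kd1, Kxb1.
Count: 4.

4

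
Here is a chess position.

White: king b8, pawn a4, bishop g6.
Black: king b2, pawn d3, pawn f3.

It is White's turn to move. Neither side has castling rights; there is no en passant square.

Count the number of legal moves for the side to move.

White to move; king on b8.
In check: no.
Legal moves: Kc8, Ka8, Kc7, Kb7, Ka7, Be8, Bh7, Bf7, Bh5, Bf5, Be4, Bxd3, a5.
Count: 13.

13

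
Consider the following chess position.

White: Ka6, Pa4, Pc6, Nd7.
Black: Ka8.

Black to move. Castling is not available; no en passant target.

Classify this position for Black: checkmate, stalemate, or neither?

Black to move; black king on a8.
In check: no.
King squares — a7: attacked by Ka6; b7: attacked by Ka6; b8: attacked by Nd7.
Legal moves for Black: none.
Not in check and no legal moves → stalemate.

stalemate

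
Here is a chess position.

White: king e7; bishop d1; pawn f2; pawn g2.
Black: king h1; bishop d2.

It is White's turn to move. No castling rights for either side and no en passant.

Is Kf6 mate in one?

After Kf6: black king on h1; in check: no.
Black is not in check, so this cannot be checkmate.

no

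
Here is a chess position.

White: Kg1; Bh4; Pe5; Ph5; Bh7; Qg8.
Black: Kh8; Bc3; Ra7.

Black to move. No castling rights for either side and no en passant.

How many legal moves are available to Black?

Black to move; king on h8.
In check: yes, from the white queen on g8.
Legal moves: none.
Count: 0.

0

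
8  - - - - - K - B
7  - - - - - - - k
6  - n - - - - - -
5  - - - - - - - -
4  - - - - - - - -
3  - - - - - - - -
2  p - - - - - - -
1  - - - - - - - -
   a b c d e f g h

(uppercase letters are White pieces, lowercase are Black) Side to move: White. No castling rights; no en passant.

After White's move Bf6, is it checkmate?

After Bf6: black king on h7; in check: no.
Black is not in check, so this cannot be checkmate.

no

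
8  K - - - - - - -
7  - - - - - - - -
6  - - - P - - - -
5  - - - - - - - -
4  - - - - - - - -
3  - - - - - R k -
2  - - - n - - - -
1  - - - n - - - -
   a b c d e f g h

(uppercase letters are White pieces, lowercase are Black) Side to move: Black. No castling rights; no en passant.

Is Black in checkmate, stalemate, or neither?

Black to move; black king on g3.
In check: yes, from the white rook on f3.
King squares — f2: attacked by Rf3; g2: available; h2: available; f3: available; h3: attacked by Rf3; f4: attacked by Rf3; g4: available; h4: available.
Legal moves for Black: Kh4, Kg4, Kxf3, Kh2, Kg2, Nxf3.
Black is in check but has 6 legal moves → neither.

neither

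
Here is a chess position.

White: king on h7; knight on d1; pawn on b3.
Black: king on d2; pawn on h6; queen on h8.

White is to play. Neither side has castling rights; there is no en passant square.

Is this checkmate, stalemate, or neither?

White to move; white king on h7.
In check: yes, from the black queen on h8.
King squares — g6: available; h6: attacked by Qh8; g7: attacked by Qh8; g8: attacked by Qh8; h8: available.
Legal moves for White: Kxh8, Kg6.
White is in check but has 2 legal moves → neither.

neither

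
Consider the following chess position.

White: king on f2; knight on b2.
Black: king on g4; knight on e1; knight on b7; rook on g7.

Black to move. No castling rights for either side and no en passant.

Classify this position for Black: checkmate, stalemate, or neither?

Black to move; black king on g4.
In check: no.
Legal moves for Black include: Rg8, Rh7, Rf7+, Re7, Rd7, Rc7, Rg6, Rg5, Nd8, Nd6, Nc5, Na5, Kh5, Kg5, Kf5, Kh4, Kf4, Kh3, ... (list truncated; more exist).
Black has legal moves and is not in check → neither.

neither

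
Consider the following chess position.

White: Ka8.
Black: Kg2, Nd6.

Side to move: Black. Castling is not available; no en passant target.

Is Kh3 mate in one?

no

After Kh3: white king on a8; in check: no.
White is not in check, so this cannot be checkmate.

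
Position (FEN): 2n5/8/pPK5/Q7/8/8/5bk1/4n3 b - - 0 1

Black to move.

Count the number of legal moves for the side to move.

Black to move; king on g2.
In check: no.
Legal moves: Ne7+, Na7+, Nd6, Nxb6, Kh3, Kg3, Kf3, Kh2, Kh1, Kg1, Kf1, Bxb6, Bc5, Bh4, Bd4, Bg3, Be3, Bg1, Nf3, Nd3, Nc2.
Count: 21.

21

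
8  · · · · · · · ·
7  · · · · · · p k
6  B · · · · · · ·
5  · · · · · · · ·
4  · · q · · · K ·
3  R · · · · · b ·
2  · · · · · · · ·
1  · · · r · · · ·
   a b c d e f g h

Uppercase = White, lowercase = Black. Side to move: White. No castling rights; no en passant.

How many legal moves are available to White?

7

White to move; king on g4.
In check: yes, from the black queen on c4.
Legal moves: Kh5, Kg5, Kf5, Kh3, Kxg3, Kf3, Bxc4.
Count: 7.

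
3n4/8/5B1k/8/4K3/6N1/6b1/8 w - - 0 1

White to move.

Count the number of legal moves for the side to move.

6

White to move; king on e4.
In check: yes, from the black bishop on g2.
Legal moves: Kf5, Ke5, Kf4, Kd4, Ke3, Kd3.
Count: 6.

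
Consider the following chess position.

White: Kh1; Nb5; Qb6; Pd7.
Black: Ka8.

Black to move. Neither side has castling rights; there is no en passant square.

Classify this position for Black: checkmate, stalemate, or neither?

stalemate

Black to move; black king on a8.
In check: no.
King squares — a7: attacked by Nb5; b7: attacked by Qb6; b8: attacked by Qb6.
Legal moves for Black: none.
Not in check and no legal moves → stalemate.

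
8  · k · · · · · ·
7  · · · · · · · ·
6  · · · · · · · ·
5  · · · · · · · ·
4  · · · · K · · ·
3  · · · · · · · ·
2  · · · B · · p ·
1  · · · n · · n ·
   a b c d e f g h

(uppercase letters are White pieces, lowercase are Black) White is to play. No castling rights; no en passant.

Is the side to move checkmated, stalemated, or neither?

neither

White to move; white king on e4.
In check: no.
Legal moves for White: Kf5, Ke5, Kd5, Kf4, Kd4, Kd3, Bh6, Bg5, Ba5, Bf4+, Bb4, Be3, Bc3, Be1, Bc1.
White has 15 legal moves and is not in check → neither.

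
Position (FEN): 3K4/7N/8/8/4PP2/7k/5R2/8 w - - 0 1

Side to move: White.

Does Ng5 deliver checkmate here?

no

After Ng5: black king on h3; in check: yes, from the white knight on g5.
Black has 3 legal replies: Kh4, Kg4, Kg3.
In check but a legal move exists → not checkmate.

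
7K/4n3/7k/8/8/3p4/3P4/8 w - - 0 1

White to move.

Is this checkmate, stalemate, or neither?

stalemate

White to move; white king on h8.
In check: no.
King squares — g7: attacked by Kh6; h7: attacked by Kh6; g8: attacked by Ne7.
Legal moves for White: none.
Not in check and no legal moves → stalemate.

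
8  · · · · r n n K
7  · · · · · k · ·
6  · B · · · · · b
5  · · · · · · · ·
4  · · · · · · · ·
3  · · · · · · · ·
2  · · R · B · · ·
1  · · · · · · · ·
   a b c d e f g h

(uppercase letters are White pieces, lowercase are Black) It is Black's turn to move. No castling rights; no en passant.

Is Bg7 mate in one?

After Bg7: white king on h8; in check: yes, from the black bishop on g7.
King squares — g7: attacked by Kf7; h7: attacked by Nf8; g8: attacked by Kf7.
White has no legal moves → checkmate.

yes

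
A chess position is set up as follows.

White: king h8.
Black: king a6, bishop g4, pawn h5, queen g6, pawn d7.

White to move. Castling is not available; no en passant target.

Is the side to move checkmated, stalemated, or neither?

White to move; white king on h8.
In check: no.
King squares — g7: attacked by Qg6; h7: attacked by Qg6; g8: attacked by Qg6.
Legal moves for White: none.
Not in check and no legal moves → stalemate.

stalemate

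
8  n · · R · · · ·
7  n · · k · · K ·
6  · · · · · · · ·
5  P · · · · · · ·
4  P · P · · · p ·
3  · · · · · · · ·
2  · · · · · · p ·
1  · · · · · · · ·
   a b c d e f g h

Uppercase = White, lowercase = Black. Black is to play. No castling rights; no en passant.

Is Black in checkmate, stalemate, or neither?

neither

Black to move; black king on d7.
In check: yes, from the white rook on d8.
King squares — c6: available; d6: attacked by Rd8; e6: available; c7: available; e7: available; c8: attacked by Rd8; d8: available; e8: attacked by Rd8.
Legal moves for Black: Kxd8, Ke7, Kc7, Ke6, Kc6.
Black is in check but has 5 legal moves → neither.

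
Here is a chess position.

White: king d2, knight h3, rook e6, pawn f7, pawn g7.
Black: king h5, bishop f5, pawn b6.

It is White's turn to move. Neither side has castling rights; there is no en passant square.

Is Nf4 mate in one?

After Nf4: black king on h5; in check: yes, from the white knight on f4.
Black has 3 legal replies: Kg5, Kh4, Kg4.
In check but a legal move exists → not checkmate.

no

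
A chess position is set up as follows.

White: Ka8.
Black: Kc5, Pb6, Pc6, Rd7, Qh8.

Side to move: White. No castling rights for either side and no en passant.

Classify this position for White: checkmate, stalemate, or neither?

checkmate

White to move; white king on a8.
In check: yes, from the black queen on h8.
King squares — a7: attacked by Rd7; b7: attacked by Rd7; b8: attacked by Qh8.
Legal moves for White: none.
In check with no legal moves → checkmate.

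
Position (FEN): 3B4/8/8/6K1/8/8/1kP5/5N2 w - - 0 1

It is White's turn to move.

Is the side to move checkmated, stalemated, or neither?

White to move; white king on g5.
In check: no.
Legal moves for White include: Be7, Bc7, Bf6+, Bb6, Ba5, Kh6, Kg6, Kf6, Kh5, Kf5, Kh4, Kg4, Kf4, Ng3, Ne3, Nh2, Nd2, c3, ... (list truncated; more exist).
White has legal moves and is not in check → neither.

neither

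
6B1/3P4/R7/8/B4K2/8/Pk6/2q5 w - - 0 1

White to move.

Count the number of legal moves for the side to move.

White to move; king on f4.
In check: yes, from the black queen on c1.
Legal moves: Kf5, Ke5, Kg4, Ke4, Kg3, Kf3.
Count: 6.

6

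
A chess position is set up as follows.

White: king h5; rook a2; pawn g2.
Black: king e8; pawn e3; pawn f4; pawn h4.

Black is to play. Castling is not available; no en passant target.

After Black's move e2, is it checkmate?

After e2: white king on h5; in check: no.
White is not in check, so this cannot be checkmate.

no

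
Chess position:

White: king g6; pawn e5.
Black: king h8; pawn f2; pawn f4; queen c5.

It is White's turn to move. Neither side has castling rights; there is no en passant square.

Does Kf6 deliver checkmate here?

After Kf6: black king on h8; in check: no.
Black is not in check, so this cannot be checkmate.

no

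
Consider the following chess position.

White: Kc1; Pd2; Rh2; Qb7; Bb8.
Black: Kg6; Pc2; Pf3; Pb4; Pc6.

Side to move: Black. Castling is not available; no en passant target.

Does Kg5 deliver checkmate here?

After Kg5: white king on c1; in check: no.
White is not in check, so this cannot be checkmate.

no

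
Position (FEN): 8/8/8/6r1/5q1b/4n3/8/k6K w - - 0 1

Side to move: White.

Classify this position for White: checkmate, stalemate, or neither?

stalemate

White to move; white king on h1.
In check: no.
King squares — g1: attacked by Rg5; g2: attacked by Ne3; h2: attacked by Qf4.
Legal moves for White: none.
Not in check and no legal moves → stalemate.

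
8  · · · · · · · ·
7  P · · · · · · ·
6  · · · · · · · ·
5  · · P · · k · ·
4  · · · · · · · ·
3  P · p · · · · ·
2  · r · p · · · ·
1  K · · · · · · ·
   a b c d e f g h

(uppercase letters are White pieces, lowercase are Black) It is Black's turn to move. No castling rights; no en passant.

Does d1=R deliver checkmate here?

yes

After d1=R: white king on a1; in check: yes, from the black rook on d1.
King squares — b1: attacked by Rd1; a2: attacked by Rb2; b2: attacked by Pc3.
White has no legal moves → checkmate.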